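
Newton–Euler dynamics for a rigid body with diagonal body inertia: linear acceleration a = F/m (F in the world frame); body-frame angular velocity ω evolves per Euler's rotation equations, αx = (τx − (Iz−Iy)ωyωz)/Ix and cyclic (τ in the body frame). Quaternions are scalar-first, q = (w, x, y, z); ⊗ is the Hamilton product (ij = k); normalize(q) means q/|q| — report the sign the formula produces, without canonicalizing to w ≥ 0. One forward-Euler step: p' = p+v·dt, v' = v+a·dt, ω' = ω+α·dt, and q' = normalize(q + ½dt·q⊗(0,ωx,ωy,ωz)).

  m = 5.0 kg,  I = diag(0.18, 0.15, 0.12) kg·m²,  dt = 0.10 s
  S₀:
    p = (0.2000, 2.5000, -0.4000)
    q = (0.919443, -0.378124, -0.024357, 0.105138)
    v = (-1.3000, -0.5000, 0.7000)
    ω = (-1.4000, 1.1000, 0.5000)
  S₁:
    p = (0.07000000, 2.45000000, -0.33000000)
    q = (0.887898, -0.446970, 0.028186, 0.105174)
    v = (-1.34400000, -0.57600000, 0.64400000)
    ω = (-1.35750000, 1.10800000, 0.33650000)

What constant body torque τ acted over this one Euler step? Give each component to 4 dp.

τ = (0.0600, -0.0300, -0.1500)

Δω = ω₁−ω₀ = (0.04250000, 0.00800000, -0.16350000)
precession coupling = (-0.0165, -0.0420, 0.0462)
I·α + gyro = (0.0600, -0.0300, -0.1500)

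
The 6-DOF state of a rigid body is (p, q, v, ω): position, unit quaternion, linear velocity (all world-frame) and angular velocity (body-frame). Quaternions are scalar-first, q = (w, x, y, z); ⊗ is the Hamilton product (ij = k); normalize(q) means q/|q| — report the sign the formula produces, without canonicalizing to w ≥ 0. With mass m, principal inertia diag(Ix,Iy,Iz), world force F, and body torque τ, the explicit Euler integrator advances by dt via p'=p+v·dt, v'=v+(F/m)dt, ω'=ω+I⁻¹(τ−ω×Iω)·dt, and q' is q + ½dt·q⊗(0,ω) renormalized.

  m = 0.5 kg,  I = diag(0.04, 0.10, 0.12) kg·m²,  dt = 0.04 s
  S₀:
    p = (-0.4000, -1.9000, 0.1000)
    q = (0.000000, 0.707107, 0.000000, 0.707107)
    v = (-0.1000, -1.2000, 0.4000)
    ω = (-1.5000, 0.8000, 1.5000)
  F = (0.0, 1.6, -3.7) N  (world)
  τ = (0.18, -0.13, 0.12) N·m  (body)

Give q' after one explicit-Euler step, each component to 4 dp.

q⊗(0,ω) = (0.0000000, -0.5656856, -2.1213210, 0.5656856)
q' = normalize(q + ½dt·q⊗(0,ω)) = (0.0000, 0.6951, -0.0424, 0.7177)

q' = (0.0000, 0.6951, -0.0424, 0.7177)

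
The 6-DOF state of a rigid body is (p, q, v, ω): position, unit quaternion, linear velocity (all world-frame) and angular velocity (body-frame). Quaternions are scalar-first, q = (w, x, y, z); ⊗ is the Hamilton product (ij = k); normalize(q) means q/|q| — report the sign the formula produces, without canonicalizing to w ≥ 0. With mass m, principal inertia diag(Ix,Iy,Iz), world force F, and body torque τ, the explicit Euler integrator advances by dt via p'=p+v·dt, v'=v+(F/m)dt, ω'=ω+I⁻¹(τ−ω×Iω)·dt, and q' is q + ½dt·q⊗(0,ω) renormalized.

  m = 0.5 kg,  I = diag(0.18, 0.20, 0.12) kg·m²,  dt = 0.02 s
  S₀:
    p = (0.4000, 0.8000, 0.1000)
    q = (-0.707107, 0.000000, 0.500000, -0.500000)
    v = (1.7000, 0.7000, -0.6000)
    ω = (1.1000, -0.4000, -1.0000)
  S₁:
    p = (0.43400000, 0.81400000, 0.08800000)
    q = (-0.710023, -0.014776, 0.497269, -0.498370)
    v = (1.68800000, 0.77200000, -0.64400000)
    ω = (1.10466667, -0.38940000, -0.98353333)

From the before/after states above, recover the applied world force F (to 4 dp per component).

velocity change Δv = (-0.01200000, 0.07200000, -0.04400000)
applied force F = (-0.3000, 1.8000, -1.1000)

F = (-0.3000, 1.8000, -1.1000)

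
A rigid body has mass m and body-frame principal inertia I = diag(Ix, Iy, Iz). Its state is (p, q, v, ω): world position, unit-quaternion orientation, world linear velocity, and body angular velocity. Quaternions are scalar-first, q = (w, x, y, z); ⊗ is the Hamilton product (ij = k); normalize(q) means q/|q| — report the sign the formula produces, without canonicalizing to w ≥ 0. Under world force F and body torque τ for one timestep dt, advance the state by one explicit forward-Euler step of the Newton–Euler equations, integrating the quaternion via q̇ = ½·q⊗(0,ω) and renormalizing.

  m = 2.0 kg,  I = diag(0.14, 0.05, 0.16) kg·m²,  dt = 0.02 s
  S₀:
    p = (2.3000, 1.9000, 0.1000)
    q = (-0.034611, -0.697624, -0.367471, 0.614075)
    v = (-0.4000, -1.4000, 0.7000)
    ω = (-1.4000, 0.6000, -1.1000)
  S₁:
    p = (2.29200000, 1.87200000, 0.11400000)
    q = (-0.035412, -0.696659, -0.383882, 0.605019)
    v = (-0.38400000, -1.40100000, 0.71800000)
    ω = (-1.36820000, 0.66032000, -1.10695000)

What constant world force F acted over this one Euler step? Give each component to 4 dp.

F = (1.6000, -0.1000, 1.8000)

v₁ − v₀ = (0.01600000, -0.00100000, 0.01800000)
F = m·Δv/dt = (1.6000, -0.1000, 1.8000)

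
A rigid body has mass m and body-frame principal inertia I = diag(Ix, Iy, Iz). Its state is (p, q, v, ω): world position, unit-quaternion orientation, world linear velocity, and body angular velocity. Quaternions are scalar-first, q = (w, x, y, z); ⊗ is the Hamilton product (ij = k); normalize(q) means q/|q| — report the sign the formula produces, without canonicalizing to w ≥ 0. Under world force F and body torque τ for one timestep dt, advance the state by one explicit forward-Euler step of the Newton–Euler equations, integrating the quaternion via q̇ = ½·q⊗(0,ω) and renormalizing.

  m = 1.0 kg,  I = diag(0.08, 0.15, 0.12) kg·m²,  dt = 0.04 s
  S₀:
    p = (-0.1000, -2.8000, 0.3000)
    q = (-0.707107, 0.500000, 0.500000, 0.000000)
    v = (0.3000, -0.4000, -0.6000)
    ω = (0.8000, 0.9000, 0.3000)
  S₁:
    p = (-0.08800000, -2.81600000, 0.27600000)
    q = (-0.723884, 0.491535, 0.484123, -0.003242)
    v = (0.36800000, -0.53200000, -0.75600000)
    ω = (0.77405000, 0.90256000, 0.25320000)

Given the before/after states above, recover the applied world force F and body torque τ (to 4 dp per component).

v₁ − v₀ = (0.06800000, -0.13200000, -0.15600000)
m·(v₁−v₀)/dt = (1.7000, -3.3000, -3.9000)
rate change Δω = (-0.02595000, 0.00256000, -0.04680000)
applied torque τ = (-0.0600, 0.0000, -0.0900)

F = (1.7000, -3.3000, -3.9000)
τ = (-0.0600, 0.0000, -0.0900)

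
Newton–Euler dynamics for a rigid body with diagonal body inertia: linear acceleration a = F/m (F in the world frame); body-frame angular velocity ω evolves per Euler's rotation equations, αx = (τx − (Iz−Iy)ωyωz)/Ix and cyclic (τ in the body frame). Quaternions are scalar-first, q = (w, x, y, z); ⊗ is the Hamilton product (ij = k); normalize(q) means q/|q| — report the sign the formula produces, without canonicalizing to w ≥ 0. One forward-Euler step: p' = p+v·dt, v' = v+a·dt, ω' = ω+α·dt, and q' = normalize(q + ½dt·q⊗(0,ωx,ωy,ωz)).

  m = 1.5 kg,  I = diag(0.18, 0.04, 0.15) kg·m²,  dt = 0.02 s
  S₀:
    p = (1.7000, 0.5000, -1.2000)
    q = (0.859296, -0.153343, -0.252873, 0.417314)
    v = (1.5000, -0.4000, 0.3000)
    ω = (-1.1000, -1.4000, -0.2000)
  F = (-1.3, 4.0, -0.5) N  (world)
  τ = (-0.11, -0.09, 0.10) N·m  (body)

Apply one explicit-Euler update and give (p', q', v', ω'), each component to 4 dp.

a = F/m = (-0.8667, 2.6667, -0.3333)
p' = p + v·dt = (1.7300, 0.4920, -1.1940)
v' = v + a·dt = (1.4827, -0.3467, 0.2933)
precession coupling ω×(Iω) = (0.0308, 0.0066, -0.2156)
(τ − ω×Iω)/I = (-0.7822, -2.4150, 2.1040)
new body rate ω' = (-1.1156, -1.4483, -0.1579)
q⊗(0,ω) = (-0.4392367, -0.3104114, -1.6927284, -0.2353393)
q' = normalize(q + ½dt·q⊗(0,ω)) = (0.8548, -0.1564, -0.2698, 0.4149)

p' = (1.7300, 0.4920, -1.1940)
q' = (0.8548, -0.1564, -0.2698, 0.4149)
v' = (1.4827, -0.3467, 0.2933)
ω' = (-1.1156, -1.4483, -0.1579)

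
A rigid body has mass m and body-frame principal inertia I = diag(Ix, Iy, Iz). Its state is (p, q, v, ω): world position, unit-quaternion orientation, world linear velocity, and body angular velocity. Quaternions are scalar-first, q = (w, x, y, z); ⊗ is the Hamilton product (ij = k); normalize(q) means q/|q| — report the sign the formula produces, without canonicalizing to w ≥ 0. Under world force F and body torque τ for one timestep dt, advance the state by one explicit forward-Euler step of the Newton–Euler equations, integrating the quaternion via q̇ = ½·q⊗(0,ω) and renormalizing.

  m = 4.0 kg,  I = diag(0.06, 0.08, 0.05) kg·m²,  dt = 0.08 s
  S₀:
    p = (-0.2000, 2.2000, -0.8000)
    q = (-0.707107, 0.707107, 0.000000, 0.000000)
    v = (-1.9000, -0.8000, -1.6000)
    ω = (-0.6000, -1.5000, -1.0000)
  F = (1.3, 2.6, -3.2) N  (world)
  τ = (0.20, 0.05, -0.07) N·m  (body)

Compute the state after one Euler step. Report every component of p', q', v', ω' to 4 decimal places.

p' = (-0.3520, 2.1360, -0.9280)
q' = (-0.6882, 0.7220, 0.0705, -0.0141)
v' = (-1.8740, -0.7480, -1.6640)
ω' = (-0.2733, -1.4560, -1.1408)

gyro term ω×Iω = (-0.0450, 0.0060, 0.0180)
(τ − ω×Iω)/I = (4.0833, 0.5500, -1.7600)
ω' = ω + α·dt = (-0.2733, -1.4560, -1.1408)
Hamilton product q⊗(0,ω) = (0.4242642, 0.4242642, 1.7677675, -0.3535535)
updated quaternion q' = (-0.6882, 0.7220, 0.0705, -0.0141)
linear accel F/m = (0.3250, 0.6500, -0.8000)
p + v·dt = (-0.3520, 2.1360, -0.9280)
new velocity v' = (-1.8740, -0.7480, -1.6640)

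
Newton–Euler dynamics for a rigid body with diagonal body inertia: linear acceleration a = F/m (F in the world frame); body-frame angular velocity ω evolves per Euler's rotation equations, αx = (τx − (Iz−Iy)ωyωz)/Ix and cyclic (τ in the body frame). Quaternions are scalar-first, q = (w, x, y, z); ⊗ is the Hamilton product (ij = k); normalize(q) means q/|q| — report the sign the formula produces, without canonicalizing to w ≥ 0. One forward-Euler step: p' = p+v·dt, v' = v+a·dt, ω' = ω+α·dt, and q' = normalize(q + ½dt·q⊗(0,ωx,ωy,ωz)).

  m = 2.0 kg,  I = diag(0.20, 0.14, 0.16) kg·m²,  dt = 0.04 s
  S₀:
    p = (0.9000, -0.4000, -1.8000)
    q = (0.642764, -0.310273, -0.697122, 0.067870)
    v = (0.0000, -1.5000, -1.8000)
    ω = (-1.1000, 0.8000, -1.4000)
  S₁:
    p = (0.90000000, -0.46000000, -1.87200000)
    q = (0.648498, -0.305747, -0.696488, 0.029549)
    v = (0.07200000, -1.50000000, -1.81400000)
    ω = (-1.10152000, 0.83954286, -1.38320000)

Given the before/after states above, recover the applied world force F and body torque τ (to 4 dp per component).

v₁ − v₀ = (0.07200000, 0.00000000, -0.01400000)
m·(v₁−v₀)/dt = (3.6000, 0.0000, -0.7000)
ω₁ − ω₀ = (-0.00152000, 0.03954286, 0.01680000)
ω₀×(Iω₀) = (-0.0224, 0.0616, 0.0528)
applied torque τ = (-0.0300, 0.2000, 0.1200)

F = (3.6000, 0.0000, -0.7000)
τ = (-0.0300, 0.2000, 0.1200)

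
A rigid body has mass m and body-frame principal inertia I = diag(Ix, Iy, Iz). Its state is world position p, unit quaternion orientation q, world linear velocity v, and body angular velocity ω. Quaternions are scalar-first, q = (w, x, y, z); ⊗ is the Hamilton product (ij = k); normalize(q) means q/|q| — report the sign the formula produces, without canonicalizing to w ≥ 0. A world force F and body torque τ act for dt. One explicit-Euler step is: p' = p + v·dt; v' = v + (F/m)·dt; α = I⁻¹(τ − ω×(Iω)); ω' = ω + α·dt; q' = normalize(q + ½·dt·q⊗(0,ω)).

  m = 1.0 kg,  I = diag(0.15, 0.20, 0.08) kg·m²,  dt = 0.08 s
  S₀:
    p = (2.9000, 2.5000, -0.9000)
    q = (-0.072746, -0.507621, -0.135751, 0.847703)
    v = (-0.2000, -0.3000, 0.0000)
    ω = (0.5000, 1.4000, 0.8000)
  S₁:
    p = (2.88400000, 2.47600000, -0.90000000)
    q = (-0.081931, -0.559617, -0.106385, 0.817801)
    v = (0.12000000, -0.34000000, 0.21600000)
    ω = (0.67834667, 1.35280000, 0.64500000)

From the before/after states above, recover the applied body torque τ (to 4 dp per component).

τ = (0.2000, -0.0900, -0.1200)

rate change Δω = (0.17834667, -0.04720000, -0.15500000)
τ = I·(Δω/dt) + ω₀×(Iω₀) = (0.2000, -0.0900, -0.1200)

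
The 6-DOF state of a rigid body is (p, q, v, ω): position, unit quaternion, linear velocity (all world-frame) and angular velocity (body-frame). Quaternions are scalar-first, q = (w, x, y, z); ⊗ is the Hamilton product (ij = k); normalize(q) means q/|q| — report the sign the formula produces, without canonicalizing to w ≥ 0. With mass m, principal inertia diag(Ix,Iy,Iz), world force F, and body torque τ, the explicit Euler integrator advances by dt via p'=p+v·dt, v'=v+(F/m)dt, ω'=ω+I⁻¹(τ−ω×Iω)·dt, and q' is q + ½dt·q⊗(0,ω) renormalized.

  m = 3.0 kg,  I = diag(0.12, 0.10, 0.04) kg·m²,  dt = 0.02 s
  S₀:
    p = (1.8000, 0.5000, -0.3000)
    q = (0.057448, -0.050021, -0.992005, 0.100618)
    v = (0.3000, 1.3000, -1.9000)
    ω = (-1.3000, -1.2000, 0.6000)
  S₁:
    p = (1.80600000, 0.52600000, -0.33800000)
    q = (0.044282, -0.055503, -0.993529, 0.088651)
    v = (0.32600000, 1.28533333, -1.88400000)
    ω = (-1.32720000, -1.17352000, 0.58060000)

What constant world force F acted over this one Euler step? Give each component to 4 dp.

velocity change Δv = (0.02600000, -0.01466667, 0.01600000)
F = m·Δv/dt = (3.9000, -2.2000, 2.4000)

F = (3.9000, -2.2000, 2.4000)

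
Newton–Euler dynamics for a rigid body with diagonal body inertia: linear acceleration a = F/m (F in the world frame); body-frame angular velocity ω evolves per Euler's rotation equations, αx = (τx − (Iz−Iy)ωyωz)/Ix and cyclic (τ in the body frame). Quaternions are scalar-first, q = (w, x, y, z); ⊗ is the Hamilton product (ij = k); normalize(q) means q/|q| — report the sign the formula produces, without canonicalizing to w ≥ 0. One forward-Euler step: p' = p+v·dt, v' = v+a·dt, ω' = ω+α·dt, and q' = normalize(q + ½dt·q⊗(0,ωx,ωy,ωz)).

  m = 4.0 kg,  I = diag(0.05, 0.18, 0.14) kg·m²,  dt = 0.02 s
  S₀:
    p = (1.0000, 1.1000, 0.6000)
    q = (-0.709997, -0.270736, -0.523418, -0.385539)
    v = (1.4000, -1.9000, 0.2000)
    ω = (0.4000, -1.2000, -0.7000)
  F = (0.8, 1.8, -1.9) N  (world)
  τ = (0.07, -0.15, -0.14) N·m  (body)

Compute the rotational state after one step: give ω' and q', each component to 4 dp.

ω' = (0.4414, -1.2195, -0.7111)
q' = (-0.7178, -0.2745, -0.5183, -0.3752)

ω×(Iω) gyroscopic = (-0.0336, 0.0252, -0.0624)
α = I⁻¹(τ − ω×Iω) = (2.0720, -0.9733, -0.5543)
ω' = ω + α·dt = (0.4414, -1.2195, -0.7111)
Hamilton product q⊗(0,ω) = (-0.7896845, -0.3802530, 0.5082656, 1.0312483)
q' = normalize(q + ½dt·q⊗(0,ω)) = (-0.7178, -0.2745, -0.5183, -0.3752)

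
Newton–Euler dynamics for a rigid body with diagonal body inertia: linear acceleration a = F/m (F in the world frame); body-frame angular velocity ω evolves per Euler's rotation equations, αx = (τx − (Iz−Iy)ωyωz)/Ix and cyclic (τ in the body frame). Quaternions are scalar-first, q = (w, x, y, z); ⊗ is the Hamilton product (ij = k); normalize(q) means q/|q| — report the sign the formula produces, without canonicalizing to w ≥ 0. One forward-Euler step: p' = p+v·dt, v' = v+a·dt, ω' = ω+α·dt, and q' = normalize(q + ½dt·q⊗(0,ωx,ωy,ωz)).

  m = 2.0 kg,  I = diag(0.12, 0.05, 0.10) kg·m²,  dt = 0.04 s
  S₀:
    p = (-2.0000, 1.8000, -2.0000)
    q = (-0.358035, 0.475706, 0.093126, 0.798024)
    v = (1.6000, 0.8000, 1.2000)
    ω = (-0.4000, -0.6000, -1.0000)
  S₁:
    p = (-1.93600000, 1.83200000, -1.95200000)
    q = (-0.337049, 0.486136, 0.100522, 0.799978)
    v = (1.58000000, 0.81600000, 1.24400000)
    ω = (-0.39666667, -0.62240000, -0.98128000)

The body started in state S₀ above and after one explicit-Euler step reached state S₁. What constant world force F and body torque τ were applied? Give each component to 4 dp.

Δω = ω₁−ω₀ = (0.00333333, -0.02240000, 0.01872000)
precession coupling = (0.0300, 0.0080, -0.0168)
I·α + gyro = (0.0400, -0.0200, 0.0300)
velocity change Δv = (-0.02000000, 0.01600000, 0.04400000)
m·(v₁−v₀)/dt = (-1.0000, 0.8000, 2.2000)

F = (-1.0000, 0.8000, 2.2000)
τ = (0.0400, -0.0200, 0.0300)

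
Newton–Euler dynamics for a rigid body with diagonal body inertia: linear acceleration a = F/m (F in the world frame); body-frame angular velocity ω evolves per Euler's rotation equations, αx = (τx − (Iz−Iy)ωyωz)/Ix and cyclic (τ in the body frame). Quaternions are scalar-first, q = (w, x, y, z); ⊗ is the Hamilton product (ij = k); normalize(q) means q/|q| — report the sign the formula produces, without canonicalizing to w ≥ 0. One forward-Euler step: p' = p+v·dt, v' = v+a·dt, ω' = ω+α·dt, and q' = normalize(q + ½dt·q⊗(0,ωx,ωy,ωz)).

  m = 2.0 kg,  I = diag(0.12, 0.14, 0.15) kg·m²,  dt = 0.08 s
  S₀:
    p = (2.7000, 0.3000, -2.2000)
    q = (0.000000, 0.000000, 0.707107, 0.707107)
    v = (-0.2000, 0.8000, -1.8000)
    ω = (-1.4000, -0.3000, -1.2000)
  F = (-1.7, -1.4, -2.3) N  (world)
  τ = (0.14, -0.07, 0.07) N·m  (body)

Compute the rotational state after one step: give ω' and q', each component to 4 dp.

ω' = (-1.3091, -0.3112, -1.1671)
q' = (0.0423, -0.0254, 0.6657, 0.7446)

ω×(Iω) gyroscopic = (0.0036, -0.0504, 0.0084)
α = I⁻¹(τ − ω×Iω) = (1.1367, -0.1400, 0.4107)
ω' = ω + α·dt = (-1.3091, -0.3112, -1.1671)
q⊗(0,ω) = (1.0606605, -0.6363963, -0.9899498, 0.9899498)
q + ½dt·q⊗(0,ω), renormalized = (0.0423, -0.0254, 0.6657, 0.7446)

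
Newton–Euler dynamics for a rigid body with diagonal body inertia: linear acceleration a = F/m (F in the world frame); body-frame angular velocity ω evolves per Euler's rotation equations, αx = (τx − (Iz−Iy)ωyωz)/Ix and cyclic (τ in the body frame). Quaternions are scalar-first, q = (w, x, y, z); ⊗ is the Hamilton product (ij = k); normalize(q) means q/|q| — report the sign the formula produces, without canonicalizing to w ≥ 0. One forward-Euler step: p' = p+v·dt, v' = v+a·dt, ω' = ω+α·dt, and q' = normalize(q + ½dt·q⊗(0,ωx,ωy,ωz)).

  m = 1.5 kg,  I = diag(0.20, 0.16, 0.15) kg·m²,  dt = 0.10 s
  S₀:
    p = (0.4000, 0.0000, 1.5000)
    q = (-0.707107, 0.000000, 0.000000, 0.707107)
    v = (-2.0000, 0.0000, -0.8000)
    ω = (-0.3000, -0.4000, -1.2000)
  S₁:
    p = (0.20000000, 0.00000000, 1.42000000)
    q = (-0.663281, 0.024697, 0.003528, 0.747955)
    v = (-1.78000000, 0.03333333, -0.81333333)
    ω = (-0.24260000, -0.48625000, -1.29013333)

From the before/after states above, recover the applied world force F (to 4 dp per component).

Δv = v₁−v₀ = (0.22000000, 0.03333333, -0.01333333)
applied force F = (3.3000, 0.5000, -0.2000)

F = (3.3000, 0.5000, -0.2000)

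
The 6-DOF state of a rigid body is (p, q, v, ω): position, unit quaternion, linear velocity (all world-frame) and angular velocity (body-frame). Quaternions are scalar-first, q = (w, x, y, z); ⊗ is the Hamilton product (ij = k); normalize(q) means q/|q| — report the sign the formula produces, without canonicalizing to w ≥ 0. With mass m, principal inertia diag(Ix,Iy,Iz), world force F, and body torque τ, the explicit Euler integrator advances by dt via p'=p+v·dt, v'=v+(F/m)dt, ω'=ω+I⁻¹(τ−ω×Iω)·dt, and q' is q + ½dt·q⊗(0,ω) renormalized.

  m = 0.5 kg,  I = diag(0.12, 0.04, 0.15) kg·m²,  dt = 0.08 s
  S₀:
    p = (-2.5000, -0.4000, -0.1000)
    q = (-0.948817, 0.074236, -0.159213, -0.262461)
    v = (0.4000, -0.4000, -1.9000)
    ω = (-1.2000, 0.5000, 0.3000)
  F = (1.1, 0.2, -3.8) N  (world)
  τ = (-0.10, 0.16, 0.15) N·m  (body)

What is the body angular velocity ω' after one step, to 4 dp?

ω' = (-1.2777, 0.7984, 0.3544)

ω×(Iω) gyroscopic = (0.0165, 0.0108, 0.0480)
angular accel α = (-0.9708, 3.7300, 0.6800)
new body rate ω' = (-1.2777, 0.7984, 0.3544)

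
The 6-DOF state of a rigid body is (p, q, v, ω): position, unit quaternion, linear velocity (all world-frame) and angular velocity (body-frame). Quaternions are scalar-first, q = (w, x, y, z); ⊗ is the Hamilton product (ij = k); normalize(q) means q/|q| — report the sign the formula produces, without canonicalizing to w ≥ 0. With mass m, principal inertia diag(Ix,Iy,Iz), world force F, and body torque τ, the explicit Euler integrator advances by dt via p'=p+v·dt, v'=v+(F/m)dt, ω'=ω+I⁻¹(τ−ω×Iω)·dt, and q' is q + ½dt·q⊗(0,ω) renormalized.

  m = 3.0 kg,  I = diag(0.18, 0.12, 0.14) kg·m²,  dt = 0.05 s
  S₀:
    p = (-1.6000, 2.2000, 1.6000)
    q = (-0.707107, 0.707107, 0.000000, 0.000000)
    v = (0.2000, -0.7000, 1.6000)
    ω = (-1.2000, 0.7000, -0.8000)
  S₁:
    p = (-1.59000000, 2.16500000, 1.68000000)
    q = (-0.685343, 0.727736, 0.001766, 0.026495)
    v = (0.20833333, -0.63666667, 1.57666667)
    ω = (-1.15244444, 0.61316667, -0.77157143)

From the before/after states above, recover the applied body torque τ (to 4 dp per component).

ω₁ − ω₀ = (0.04755556, -0.08683333, 0.02842857)
τ = I·(Δω/dt) + ω₀×(Iω₀) = (0.1600, -0.1700, 0.1300)

τ = (0.1600, -0.1700, 0.1300)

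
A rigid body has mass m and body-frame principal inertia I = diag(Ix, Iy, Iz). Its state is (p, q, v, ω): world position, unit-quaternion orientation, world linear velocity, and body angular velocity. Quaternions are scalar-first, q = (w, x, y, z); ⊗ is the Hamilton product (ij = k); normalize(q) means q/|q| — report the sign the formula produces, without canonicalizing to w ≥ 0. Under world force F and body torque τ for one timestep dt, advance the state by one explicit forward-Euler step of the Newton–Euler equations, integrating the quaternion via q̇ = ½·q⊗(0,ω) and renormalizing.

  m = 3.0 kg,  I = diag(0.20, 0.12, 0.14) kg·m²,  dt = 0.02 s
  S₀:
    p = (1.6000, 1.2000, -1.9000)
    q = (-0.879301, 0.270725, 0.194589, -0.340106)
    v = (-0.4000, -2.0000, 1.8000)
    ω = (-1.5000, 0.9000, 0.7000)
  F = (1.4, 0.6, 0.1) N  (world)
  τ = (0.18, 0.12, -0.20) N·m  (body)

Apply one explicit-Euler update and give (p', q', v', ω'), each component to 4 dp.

p + v·dt = (1.5920, 1.1600, -1.8640)
v + (F/m)dt = (-0.3907, -1.9960, 1.8007)
precession coupling ω×(Iω) = (0.0126, -0.0630, 0.1080)
α = I⁻¹(τ − ω×Iω) = (0.8370, 1.5250, -2.2000)
ω + α·dt = (-1.4833, 0.9305, 0.6560)
q⊗(0,ω) = (0.4690316, 1.7612592, -0.4707194, -0.0799747)
q + ½dt·q⊗(0,ω), renormalized = (-0.8745, 0.2883, 0.1898, -0.3408)

p' = (1.5920, 1.1600, -1.8640)
q' = (-0.8745, 0.2883, 0.1898, -0.3408)
v' = (-0.3907, -1.9960, 1.8007)
ω' = (-1.4833, 0.9305, 0.6560)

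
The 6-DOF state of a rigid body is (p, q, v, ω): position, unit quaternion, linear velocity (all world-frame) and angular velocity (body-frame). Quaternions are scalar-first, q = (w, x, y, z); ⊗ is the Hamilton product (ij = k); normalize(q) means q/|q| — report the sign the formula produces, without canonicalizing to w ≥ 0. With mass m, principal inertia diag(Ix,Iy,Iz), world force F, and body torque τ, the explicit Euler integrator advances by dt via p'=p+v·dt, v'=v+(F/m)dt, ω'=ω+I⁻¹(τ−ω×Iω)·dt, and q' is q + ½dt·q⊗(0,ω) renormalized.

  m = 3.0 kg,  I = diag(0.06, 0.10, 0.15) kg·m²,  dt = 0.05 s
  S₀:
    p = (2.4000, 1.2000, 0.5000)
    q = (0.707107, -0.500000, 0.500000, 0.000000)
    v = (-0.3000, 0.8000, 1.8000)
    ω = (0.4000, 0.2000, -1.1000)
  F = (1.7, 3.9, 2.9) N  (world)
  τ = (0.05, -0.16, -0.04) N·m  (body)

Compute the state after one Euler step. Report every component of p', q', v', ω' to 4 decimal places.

linear accel F/m = (0.5667, 1.3000, 0.9667)
p' = p + v·dt = (2.3850, 1.2400, 0.5900)
v + (F/m)dt = (-0.2717, 0.8650, 1.8483)
gyro term ω×Iω = (-0.0110, 0.0396, 0.0032)
(τ − ω×Iω)/I = (1.0167, -1.9960, -0.2880)
ω' = ω + α·dt = (0.4508, 0.1002, -1.1144)
2q̇ = q⊗(0,ω) = (0.1000000, -0.2671572, -0.4085786, -1.0778177)
updated quaternion q' = (0.7093, -0.5065, 0.4896, -0.0269)

p' = (2.3850, 1.2400, 0.5900)
q' = (0.7093, -0.5065, 0.4896, -0.0269)
v' = (-0.2717, 0.8650, 1.8483)
ω' = (0.4508, 0.1002, -1.1144)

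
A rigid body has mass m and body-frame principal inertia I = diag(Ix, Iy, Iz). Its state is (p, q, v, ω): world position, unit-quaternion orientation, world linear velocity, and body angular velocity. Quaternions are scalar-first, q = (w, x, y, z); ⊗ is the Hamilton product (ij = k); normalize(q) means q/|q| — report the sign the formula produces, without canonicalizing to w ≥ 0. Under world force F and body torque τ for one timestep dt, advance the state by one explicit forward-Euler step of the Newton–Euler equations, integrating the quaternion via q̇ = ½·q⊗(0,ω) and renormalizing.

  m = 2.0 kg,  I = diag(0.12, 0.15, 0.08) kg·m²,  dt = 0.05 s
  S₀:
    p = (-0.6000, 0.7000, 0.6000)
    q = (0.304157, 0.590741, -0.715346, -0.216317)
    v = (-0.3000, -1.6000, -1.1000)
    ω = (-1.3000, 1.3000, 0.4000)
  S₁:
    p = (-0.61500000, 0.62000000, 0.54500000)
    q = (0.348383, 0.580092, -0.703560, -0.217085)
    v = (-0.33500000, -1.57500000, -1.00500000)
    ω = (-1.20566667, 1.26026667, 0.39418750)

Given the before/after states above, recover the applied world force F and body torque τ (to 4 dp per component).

Δω = ω₁−ω₀ = (0.09433333, -0.03973333, -0.00581250)
precession coupling = (-0.0364, -0.0208, -0.0507)
τ = I·(Δω/dt) + ω₀×(Iω₀) = (0.1900, -0.1400, -0.0600)
Δv = v₁−v₀ = (-0.03500000, 0.02500000, 0.09500000)
applied force F = (-1.4000, 1.0000, 3.8000)

F = (-1.4000, 1.0000, 3.8000)
τ = (0.1900, -0.1400, -0.0600)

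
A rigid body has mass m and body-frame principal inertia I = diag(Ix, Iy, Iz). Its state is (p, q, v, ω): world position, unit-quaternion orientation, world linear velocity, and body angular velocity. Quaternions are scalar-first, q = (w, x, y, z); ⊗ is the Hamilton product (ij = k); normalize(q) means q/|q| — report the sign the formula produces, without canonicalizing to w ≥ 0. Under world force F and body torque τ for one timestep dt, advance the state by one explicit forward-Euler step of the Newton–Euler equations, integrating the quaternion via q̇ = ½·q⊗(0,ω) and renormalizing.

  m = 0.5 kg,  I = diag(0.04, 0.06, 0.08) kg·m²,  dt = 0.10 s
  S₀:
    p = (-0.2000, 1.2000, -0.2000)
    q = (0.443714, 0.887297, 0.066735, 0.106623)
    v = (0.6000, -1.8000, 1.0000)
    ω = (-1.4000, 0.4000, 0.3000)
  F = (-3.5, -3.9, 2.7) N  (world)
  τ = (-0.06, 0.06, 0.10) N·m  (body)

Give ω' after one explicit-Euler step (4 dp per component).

ω' = (-1.5560, 0.4720, 0.4390)

α = I⁻¹(τ − ω×Iω) = (-1.5600, 0.7200, 1.3900)
ω' = ω + α·dt = (-1.5560, 0.4720, 0.4390)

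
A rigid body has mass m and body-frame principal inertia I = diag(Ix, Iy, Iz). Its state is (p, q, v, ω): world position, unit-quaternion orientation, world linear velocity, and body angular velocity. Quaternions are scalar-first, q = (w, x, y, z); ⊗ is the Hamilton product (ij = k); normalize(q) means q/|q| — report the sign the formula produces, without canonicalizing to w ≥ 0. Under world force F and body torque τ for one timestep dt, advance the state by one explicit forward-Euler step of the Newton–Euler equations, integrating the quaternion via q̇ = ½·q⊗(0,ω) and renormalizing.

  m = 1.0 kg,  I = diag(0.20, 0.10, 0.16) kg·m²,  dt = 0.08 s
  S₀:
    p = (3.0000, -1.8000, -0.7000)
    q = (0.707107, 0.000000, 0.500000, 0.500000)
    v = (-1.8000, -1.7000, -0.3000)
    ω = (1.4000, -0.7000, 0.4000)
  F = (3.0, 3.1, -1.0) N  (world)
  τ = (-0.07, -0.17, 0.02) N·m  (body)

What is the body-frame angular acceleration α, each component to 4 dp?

gyro term ω×Iω = (-0.0168, 0.0224, 0.0980)
angular accel α = (-0.2660, -1.9240, -0.4875)

α = (-0.2660, -1.9240, -0.4875)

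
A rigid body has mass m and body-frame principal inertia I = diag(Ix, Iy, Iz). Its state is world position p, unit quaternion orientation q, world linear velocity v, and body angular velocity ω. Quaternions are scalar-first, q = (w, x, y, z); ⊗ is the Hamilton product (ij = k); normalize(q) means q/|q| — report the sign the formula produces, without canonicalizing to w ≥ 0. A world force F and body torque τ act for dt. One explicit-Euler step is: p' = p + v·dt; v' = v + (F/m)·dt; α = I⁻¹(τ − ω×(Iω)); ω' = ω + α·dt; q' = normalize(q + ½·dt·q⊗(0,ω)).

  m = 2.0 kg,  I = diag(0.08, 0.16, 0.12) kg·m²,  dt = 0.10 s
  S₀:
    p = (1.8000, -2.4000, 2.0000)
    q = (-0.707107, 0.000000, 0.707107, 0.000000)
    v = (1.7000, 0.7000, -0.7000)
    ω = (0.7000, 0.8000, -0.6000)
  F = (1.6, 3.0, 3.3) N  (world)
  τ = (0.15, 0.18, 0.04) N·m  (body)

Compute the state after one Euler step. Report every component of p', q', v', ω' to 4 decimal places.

linear accel F/m = (0.8000, 1.5000, 1.6500)
p + v·dt = (1.9700, -2.3300, 1.9300)
v' = v + a·dt = (1.7800, 0.8500, -0.5350)
(τ − ω×Iω)/I = (1.6350, 1.0200, -0.0400)
new body rate ω' = (0.8635, 0.9020, -0.6040)
2q̇ = q⊗(0,ω) = (-0.5656856, -0.9192391, -0.5656856, -0.0707107)
q + ½dt·q⊗(0,ω), renormalized = (-0.7340, -0.0459, 0.6776, -0.0035)

p' = (1.9700, -2.3300, 1.9300)
q' = (-0.7340, -0.0459, 0.6776, -0.0035)
v' = (1.7800, 0.8500, -0.5350)
ω' = (0.8635, 0.9020, -0.6040)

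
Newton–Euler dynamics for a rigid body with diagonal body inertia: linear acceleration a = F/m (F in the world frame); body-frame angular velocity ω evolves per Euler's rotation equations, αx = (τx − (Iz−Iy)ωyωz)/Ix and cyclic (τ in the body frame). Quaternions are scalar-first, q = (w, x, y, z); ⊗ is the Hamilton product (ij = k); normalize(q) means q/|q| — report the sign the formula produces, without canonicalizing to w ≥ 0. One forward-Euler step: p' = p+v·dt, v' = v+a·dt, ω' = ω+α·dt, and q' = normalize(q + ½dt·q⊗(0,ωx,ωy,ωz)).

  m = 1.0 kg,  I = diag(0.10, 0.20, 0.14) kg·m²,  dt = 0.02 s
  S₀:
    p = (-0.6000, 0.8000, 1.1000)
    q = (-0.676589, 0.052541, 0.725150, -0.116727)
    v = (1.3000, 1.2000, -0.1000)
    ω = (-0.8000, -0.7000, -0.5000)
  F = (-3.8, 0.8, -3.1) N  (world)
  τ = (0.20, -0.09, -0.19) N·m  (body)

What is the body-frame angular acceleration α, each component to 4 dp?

α = (2.2100, -0.3700, -1.7571)

ω×(Iω) gyroscopic = (-0.0210, -0.0160, 0.0560)
α = I⁻¹(τ − ω×Iω) = (2.2100, -0.3700, -1.7571)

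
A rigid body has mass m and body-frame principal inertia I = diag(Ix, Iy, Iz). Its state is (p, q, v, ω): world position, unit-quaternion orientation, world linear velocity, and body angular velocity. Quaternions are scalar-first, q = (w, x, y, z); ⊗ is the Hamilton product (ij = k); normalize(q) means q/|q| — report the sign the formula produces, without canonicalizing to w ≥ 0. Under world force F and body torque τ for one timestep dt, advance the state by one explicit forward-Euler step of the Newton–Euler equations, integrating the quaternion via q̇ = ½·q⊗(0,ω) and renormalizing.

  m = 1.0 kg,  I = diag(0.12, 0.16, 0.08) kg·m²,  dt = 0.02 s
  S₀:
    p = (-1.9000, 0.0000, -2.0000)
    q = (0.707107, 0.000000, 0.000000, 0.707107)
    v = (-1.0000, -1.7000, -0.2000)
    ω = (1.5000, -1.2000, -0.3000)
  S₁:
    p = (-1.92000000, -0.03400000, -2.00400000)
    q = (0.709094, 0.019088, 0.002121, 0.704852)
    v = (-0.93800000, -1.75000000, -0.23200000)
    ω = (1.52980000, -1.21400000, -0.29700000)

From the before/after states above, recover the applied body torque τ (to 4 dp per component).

τ = (0.1500, -0.1300, -0.0600)

rate change Δω = (0.02980000, -0.01400000, 0.00300000)
applied torque τ = (0.1500, -0.1300, -0.0600)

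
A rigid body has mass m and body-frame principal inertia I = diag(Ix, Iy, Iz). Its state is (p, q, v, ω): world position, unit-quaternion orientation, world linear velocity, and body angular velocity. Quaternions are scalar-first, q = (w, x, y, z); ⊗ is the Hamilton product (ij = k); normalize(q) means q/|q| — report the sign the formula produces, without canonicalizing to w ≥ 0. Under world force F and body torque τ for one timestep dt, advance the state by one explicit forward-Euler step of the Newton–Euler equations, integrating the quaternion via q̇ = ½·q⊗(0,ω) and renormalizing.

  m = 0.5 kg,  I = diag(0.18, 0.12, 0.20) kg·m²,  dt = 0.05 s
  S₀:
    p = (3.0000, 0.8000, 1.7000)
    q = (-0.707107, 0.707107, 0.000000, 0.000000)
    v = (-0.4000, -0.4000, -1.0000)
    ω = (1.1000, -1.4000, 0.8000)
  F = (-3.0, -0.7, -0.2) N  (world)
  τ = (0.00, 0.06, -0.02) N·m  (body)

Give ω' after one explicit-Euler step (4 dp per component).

ω' = (1.1249, -1.3677, 0.7719)

gyro term ω×Iω = (-0.0896, -0.0176, 0.0924)
(τ − ω×Iω)/I = (0.4978, 0.6467, -0.5620)
new body rate ω' = (1.1249, -1.3677, 0.7719)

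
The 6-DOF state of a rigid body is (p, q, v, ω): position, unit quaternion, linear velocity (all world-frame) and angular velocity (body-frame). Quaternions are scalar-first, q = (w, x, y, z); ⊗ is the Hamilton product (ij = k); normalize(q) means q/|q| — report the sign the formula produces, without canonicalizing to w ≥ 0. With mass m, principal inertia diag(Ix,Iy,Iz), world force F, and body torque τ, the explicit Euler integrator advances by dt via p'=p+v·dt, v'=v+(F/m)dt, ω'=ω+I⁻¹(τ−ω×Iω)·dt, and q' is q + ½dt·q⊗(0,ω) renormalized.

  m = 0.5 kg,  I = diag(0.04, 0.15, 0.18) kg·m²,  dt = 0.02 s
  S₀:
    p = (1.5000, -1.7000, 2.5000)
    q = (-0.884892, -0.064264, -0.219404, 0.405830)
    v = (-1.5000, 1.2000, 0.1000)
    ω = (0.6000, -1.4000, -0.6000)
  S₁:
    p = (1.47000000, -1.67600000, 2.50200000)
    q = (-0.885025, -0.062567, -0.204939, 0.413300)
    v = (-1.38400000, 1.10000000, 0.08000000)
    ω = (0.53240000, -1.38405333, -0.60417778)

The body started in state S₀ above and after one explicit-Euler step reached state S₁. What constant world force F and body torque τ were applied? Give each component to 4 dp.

v₁ − v₀ = (0.11600000, -0.10000000, -0.02000000)
F = m·Δv/dt = (2.9000, -2.5000, -0.5000)
ω₁ − ω₀ = (-0.06760000, 0.01594667, -0.00417778)
ω₀×(Iω₀) = (0.0252, 0.0504, -0.0924)
τ = I·(Δω/dt) + ω₀×(Iω₀) = (-0.1100, 0.1700, -0.1300)

F = (2.9000, -2.5000, -0.5000)
τ = (-0.1100, 0.1700, -0.1300)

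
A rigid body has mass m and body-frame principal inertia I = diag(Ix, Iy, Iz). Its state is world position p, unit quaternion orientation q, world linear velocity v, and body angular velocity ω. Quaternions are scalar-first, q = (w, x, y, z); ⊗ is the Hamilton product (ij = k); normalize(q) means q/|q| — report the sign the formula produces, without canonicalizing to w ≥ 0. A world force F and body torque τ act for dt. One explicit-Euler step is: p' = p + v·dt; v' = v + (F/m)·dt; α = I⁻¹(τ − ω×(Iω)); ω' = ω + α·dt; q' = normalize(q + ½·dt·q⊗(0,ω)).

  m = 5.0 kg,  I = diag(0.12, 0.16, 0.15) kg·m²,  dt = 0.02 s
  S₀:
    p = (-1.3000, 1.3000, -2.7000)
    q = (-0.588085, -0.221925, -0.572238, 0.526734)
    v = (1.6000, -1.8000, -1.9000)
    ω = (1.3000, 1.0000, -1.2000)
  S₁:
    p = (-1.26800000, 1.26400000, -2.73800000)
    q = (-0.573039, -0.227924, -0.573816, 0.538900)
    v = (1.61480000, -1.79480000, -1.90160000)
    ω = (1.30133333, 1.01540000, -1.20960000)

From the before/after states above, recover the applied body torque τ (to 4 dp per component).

Δω = ω₁−ω₀ = (0.00133333, 0.01540000, -0.00960000)
precession coupling = (0.0120, 0.0468, 0.0520)
applied torque τ = (0.0200, 0.1700, -0.0200)

τ = (0.0200, 0.1700, -0.0200)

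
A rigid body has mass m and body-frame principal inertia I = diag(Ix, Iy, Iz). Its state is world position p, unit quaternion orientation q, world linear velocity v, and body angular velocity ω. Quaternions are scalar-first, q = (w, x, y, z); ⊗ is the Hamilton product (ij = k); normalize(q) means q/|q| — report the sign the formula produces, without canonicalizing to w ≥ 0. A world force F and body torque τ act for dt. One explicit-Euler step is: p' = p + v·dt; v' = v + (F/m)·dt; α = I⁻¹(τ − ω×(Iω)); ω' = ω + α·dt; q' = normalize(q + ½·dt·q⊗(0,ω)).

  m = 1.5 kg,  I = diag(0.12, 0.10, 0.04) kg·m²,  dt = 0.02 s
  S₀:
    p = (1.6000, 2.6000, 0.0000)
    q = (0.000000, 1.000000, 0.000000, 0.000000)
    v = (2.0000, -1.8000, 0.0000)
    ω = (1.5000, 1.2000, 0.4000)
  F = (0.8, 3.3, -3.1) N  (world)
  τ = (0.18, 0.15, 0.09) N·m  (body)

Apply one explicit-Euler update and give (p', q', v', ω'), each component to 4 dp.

precession coupling ω×(Iω) = (-0.0288, 0.0480, -0.0360)
angular accel α = (1.7400, 1.0200, 3.1500)
new body rate ω' = (1.5348, 1.2204, 0.4630)
q⊗(0,ω) = (-1.5000000, 0.0000000, -0.4000000, 1.2000000)
q + ½dt·q⊗(0,ω), renormalized = (-0.0150, 0.9998, -0.0040, 0.0120)
a = F/m = (0.5333, 2.2000, -2.0667)
p' = p + v·dt = (1.6400, 2.5640, 0.0000)
v + (F/m)dt = (2.0107, -1.7560, -0.0413)

p' = (1.6400, 2.5640, 0.0000)
q' = (-0.0150, 0.9998, -0.0040, 0.0120)
v' = (2.0107, -1.7560, -0.0413)
ω' = (1.5348, 1.2204, 0.4630)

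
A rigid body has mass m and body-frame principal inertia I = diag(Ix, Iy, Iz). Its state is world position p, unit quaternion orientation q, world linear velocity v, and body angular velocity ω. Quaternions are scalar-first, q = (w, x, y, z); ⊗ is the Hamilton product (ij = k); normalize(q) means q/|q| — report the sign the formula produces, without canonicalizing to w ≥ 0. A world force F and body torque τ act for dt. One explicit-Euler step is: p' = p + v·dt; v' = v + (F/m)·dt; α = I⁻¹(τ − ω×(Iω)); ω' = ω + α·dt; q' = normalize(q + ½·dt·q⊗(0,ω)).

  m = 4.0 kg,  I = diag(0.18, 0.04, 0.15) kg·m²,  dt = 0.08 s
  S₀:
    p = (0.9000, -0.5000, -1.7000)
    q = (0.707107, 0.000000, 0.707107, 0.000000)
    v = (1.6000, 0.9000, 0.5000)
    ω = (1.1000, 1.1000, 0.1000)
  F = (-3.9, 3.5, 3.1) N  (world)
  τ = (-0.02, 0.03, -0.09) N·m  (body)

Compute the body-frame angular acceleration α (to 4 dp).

precession coupling ω×(Iω) = (0.0121, 0.0033, -0.1694)
α = I⁻¹(τ − ω×Iω) = (-0.1783, 0.6675, 0.5293)

α = (-0.1783, 0.6675, 0.5293)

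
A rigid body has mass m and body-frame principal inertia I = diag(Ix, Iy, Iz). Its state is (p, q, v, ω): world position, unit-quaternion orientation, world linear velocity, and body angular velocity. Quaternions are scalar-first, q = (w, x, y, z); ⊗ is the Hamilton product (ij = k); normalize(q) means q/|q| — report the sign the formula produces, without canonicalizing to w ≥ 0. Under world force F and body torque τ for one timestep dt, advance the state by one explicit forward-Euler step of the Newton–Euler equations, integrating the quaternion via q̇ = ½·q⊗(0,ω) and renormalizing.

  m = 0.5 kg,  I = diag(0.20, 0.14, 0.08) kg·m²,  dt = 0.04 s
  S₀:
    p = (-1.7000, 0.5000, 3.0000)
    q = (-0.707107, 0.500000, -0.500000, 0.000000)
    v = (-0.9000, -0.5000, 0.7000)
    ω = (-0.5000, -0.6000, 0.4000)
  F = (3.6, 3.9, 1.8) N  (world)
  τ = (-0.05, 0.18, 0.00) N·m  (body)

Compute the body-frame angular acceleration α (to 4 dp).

α = (-0.3220, 1.4571, 0.2250)

ω×(Iω) gyroscopic = (0.0144, -0.0240, -0.0180)
α = I⁻¹(τ − ω×Iω) = (-0.3220, 1.4571, 0.2250)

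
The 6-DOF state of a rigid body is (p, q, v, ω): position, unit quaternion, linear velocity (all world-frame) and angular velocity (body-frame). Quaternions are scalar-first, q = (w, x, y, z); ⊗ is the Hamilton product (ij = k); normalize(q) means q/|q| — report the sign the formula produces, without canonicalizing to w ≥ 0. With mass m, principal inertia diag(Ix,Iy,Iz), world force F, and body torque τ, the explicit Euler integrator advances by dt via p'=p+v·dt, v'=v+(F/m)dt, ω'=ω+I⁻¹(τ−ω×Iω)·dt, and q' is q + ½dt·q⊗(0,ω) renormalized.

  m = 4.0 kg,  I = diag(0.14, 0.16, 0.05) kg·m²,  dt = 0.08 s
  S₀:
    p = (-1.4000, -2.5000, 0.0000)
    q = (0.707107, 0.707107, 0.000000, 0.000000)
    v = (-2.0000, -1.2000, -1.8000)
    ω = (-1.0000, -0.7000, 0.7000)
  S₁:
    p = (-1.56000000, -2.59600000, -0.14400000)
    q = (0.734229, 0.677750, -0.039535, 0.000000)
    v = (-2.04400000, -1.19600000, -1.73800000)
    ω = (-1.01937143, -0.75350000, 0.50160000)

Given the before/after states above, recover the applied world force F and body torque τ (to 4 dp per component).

velocity change Δv = (-0.04400000, 0.00400000, 0.06200000)
F = m·Δv/dt = (-2.2000, 0.2000, 3.1000)
Δω = ω₁−ω₀ = (-0.01937143, -0.05350000, -0.19840000)
ω₀×(Iω₀) = (0.0539, -0.0630, 0.0140)
I·α + gyro = (0.0200, -0.1700, -0.1100)

F = (-2.2000, 0.2000, 3.1000)
τ = (0.0200, -0.1700, -0.1100)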